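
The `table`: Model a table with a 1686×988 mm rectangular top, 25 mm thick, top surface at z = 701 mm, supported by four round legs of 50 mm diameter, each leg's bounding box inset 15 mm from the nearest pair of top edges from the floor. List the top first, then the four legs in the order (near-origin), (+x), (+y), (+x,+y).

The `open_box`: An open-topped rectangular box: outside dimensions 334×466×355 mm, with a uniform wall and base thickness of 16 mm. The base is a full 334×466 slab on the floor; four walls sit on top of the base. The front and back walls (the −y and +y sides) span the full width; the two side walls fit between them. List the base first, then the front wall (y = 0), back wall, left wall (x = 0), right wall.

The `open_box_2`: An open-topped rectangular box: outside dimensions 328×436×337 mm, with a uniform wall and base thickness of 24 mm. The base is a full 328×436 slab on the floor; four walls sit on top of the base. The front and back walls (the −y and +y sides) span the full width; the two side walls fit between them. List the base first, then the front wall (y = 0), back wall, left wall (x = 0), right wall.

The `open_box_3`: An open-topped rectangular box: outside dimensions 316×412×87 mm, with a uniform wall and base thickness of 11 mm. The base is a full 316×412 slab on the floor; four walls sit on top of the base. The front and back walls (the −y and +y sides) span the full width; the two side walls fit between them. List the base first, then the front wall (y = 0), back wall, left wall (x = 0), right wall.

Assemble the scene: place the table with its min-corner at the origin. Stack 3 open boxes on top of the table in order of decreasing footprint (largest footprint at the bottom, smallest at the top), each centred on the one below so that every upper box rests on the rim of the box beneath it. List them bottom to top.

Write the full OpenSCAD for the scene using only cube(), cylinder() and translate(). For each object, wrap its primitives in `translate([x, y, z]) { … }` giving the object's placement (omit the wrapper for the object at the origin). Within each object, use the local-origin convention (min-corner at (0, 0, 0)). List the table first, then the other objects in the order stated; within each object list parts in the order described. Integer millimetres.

translate([0, 0, 676]) cube([1686, 988, 25]);
translate([40, 40, 0]) cylinder(h = 676, r = 25);
translate([1646, 40, 0]) cylinder(h = 676, r = 25);
translate([40, 948, 0]) cylinder(h = 676, r = 25);
translate([1646, 948, 0]) cylinder(h = 676, r = 25);
translate([676, 261, 701]) {
  cube([334, 466, 16]);
  translate([0, 0, 16]) cube([334, 16, 339]);
  translate([0, 450, 16]) cube([334, 16, 339]);
  translate([0, 16, 16]) cube([16, 434, 339]);
  translate([318, 16, 16]) cube([16, 434, 339]);
}
translate([679, 276, 1056]) {
  cube([328, 436, 24]);
  translate([0, 0, 24]) cube([328, 24, 313]);
  translate([0, 412, 24]) cube([328, 24, 313]);
  translate([0, 24, 24]) cube([24, 388, 313]);
  translate([304, 24, 24]) cube([24, 388, 313]);
}
translate([685, 288, 1393]) {
  cube([316, 412, 11]);
  translate([0, 0, 11]) cube([316, 11, 76]);
  translate([0, 401, 11]) cube([316, 11, 76]);
  translate([0, 11, 11]) cube([11, 390, 76]);
  translate([305, 11, 11]) cube([11, 390, 76]);
}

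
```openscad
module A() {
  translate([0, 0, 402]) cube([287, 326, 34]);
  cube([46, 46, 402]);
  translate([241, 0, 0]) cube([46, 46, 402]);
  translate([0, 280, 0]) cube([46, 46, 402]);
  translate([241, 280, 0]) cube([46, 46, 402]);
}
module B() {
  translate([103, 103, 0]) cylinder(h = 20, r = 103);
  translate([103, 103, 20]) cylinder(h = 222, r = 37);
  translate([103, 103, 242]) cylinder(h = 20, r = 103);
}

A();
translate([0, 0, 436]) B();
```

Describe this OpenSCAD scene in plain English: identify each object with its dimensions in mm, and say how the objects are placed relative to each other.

A is a four-legged stool. The seat is 287×326 mm, 34 mm thick, top at z = 436 mm. It stands on four square legs, each 46×46 mm in cross-section, from z = 0 to the seat underside, each flush with a corner of the seat.

B is a spool: two coaxial disc flanges of radius 103 mm and thickness 20 mm, joined by a core cylinder of radius 37 mm and height 222 mm. The lower flange rests on z = 0 and the three cylinders share a vertical axis.

The spool is on top of the stool.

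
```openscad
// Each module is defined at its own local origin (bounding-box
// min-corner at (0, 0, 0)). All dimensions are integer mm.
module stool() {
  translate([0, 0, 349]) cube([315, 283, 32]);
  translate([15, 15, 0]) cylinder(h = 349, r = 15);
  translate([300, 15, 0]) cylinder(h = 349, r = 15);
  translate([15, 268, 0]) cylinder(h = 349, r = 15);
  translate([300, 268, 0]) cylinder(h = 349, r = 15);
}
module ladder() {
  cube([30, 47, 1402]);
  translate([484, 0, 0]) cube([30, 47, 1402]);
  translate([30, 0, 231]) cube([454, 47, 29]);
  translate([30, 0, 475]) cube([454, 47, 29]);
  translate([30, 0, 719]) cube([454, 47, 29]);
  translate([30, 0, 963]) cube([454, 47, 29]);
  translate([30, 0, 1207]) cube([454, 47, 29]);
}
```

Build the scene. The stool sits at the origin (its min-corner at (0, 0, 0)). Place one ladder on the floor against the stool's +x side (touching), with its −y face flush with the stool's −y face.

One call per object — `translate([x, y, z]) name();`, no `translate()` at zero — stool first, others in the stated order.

stool();
translate([315, 0, 0]) ladder();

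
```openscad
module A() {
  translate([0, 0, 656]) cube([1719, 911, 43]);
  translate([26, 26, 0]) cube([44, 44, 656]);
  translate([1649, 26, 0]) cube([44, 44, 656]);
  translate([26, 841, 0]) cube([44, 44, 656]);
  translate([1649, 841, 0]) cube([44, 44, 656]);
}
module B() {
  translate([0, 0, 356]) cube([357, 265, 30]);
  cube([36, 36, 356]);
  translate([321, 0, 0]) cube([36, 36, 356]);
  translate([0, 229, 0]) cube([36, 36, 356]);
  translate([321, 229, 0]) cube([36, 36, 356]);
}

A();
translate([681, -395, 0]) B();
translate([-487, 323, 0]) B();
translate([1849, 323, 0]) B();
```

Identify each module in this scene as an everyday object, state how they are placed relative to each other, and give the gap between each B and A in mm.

A is a table. B is a stool. Three stools sit around the table at the −y, −x, +x sides. The gap between each stool and the table is 130 mm.

Each stool's nearest face is 130 mm from the table's bounding box.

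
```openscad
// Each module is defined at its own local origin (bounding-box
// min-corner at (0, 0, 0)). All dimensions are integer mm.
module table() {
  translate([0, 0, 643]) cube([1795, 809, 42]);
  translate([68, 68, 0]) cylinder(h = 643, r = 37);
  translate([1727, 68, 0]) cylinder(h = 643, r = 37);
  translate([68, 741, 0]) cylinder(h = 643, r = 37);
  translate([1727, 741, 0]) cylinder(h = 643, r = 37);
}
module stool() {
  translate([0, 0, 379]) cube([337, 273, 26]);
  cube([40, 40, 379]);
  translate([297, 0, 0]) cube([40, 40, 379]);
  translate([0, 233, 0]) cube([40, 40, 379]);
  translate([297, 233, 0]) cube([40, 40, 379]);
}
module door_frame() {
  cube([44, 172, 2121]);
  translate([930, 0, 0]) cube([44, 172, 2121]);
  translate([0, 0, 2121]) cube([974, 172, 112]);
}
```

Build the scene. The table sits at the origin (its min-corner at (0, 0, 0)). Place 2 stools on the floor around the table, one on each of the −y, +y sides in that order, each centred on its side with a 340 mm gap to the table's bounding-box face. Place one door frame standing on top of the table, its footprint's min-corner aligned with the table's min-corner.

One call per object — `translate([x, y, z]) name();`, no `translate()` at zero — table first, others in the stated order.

table();
translate([729, -613, 0]) stool();
translate([729, 1149, 0]) stool();
translate([0, 0, 685]) door_frame();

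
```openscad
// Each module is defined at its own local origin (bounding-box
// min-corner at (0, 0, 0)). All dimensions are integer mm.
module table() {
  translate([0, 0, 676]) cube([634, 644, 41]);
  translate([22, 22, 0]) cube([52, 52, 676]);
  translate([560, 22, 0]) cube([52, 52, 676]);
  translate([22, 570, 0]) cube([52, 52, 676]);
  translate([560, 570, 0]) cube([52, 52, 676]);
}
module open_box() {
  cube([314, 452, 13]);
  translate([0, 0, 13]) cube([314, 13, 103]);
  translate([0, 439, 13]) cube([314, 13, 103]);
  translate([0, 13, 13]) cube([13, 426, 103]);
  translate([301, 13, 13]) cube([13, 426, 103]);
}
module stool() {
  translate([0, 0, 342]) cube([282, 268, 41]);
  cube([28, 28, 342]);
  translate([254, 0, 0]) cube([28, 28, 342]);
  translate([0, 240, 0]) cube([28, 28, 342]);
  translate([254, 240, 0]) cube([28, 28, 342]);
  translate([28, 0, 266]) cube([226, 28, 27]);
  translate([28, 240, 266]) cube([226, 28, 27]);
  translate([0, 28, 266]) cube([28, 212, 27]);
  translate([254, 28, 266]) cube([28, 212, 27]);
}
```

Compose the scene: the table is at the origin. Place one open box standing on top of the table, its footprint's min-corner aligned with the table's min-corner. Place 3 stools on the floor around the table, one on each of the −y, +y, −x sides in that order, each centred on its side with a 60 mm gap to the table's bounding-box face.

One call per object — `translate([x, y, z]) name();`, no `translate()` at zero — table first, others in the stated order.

table();
translate([0, 0, 717]) open_box();
translate([176, -328, 0]) stool();
translate([176, 704, 0]) stool();
translate([-342, 188, 0]) stool();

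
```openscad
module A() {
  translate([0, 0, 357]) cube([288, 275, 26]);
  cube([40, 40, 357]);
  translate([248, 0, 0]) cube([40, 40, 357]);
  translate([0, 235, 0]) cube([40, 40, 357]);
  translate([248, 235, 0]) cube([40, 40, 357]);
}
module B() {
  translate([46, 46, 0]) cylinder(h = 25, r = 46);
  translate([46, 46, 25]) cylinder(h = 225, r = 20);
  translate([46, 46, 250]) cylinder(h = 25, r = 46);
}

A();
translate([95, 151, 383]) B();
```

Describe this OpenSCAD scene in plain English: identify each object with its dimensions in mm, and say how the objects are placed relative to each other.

A is a four-legged stool. The seat is 288×275 mm, 26 mm thick, top at z = 383 mm. It stands on four square legs, each 40×40 mm in cross-section, from z = 0 to the seat underside, each flush with a corner of the seat.

B is a spool: two coaxial disc flanges of radius 46 mm and thickness 25 mm, joined by a core cylinder of radius 20 mm and height 225 mm. The lower flange rests on z = 0 and the three cylinders share a vertical axis.

The spool is on top of the stool.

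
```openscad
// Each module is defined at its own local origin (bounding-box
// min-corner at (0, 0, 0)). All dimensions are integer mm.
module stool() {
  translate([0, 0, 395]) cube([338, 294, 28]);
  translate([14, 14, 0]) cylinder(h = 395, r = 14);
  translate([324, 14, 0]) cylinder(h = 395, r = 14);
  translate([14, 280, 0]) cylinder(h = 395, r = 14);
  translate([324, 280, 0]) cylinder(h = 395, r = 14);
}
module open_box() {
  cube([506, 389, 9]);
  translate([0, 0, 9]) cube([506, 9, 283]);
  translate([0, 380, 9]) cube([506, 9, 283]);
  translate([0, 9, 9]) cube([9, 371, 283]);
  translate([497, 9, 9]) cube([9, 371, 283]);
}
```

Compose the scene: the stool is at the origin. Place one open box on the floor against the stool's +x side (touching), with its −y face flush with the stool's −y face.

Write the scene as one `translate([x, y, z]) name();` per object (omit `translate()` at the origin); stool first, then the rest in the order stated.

stool();
translate([338, 0, 0]) open_box();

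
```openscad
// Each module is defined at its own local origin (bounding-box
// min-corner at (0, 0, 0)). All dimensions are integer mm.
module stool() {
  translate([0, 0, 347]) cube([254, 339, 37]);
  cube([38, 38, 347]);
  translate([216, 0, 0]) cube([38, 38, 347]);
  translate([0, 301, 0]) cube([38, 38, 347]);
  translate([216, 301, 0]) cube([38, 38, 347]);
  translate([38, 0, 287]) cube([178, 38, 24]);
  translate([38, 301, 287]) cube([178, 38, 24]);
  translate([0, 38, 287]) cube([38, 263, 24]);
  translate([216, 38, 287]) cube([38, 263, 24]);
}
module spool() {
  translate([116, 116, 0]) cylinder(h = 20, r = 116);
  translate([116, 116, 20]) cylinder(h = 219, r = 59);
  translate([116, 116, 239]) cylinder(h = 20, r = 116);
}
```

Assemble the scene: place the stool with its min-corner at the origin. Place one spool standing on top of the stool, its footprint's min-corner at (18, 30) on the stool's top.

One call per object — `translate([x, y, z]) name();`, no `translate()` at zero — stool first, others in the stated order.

stool();
translate([18, 30, 384]) spool();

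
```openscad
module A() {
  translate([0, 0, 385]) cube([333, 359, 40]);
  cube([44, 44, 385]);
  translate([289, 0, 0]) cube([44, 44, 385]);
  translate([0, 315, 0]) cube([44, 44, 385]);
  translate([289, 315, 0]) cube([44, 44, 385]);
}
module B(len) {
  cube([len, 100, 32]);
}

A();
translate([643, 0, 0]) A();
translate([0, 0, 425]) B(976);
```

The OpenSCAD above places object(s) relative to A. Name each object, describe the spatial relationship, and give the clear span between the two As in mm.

Second stool starts at x = 643; first ends at x = 333; clear span = 643 − 333 = 310 mm.

A is a stool. B is a beam. A beam spans the tops of two stools. The clear span between the two stools is 310 mm.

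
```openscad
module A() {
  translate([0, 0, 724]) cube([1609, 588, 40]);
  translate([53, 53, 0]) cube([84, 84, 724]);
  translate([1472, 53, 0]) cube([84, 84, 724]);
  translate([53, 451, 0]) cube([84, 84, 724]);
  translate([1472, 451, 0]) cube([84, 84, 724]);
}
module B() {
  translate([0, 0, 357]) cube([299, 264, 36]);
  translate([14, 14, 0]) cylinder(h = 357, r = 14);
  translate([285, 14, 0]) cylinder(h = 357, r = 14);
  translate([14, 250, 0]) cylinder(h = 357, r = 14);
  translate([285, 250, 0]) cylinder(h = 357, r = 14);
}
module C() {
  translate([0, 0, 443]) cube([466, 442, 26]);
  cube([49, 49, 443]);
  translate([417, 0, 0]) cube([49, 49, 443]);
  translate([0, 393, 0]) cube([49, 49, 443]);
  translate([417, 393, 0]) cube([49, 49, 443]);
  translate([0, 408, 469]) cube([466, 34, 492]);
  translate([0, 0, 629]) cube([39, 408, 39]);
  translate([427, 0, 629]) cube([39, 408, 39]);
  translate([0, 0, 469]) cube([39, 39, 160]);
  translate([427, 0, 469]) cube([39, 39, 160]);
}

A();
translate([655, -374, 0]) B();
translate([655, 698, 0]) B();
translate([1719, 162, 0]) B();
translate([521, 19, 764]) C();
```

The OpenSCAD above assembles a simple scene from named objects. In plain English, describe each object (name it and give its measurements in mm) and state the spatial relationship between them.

A is a table: top 1609 mm (x) × 588 mm (y), 40 mm thick, upper face at z = 764 mm, on four 84×84 mm square legs, each inset 53 mm from the nearest pair of top edges, running from z = 0 to the bottom of the top.

B is a simple wooden stool: a rectangular seat 299 mm (x) by 264 mm (y), 36 mm thick, top face at z = 393 mm, on four round legs, each 28 mm in diameter. The legs rest on z = 0, each leg's axis is inset half a diameter from the nearest pair of seat edges (so the leg's bounding box is flush with the corner).

C is a chair. The seat is a 466×442×26 mm slab with its top at z = 469 mm, on four 49×49 mm corner legs (flush with the seat edges, standing on z = 0). A flat backrest 34 mm thick, 492 mm tall, spans the full seat width and rises from the seat top along its +y edge, rear face flush with the rear of the seat. Two armrests of 39×39 mm section run along each side from the seat's front edge to the front of the backrest, top faces 199 mm above the seat top and outer faces flush with the seat's x-edges; a 39×39 mm post under the front of each armrest stands on the seat at the front corner.

Three stools sit around the table at the −y, +y, +x sides. The chair is on top of the table.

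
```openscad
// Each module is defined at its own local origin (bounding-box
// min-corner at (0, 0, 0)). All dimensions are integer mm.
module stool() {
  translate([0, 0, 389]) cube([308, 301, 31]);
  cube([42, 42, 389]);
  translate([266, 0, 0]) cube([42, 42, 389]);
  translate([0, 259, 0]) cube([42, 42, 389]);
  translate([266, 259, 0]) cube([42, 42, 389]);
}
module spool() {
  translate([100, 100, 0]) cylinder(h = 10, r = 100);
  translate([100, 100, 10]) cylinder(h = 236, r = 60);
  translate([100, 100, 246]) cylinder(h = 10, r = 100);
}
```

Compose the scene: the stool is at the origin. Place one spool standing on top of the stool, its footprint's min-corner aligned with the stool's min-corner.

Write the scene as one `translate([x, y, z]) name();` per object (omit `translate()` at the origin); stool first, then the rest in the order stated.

stool();
translate([0, 0, 420]) spool();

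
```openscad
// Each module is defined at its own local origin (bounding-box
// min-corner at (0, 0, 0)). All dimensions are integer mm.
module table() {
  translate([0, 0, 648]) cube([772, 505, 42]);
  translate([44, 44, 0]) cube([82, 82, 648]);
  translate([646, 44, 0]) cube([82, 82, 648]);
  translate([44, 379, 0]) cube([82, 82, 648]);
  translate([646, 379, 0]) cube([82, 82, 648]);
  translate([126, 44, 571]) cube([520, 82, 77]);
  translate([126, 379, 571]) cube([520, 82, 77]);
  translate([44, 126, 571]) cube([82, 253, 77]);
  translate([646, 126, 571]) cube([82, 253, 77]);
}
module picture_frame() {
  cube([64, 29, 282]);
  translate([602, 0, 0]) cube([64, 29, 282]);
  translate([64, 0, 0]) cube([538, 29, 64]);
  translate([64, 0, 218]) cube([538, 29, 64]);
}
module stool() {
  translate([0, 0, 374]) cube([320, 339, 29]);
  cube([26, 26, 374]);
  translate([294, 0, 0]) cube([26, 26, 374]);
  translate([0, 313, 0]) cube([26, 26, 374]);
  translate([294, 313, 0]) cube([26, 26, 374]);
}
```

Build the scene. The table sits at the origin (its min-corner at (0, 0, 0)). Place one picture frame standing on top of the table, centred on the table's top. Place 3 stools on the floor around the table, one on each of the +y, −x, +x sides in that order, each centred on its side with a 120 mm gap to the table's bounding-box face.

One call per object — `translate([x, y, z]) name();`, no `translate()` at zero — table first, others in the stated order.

table();
translate([53, 238, 690]) picture_frame();
translate([226, 625, 0]) stool();
translate([-440, 83, 0]) stool();
translate([892, 83, 0]) stool();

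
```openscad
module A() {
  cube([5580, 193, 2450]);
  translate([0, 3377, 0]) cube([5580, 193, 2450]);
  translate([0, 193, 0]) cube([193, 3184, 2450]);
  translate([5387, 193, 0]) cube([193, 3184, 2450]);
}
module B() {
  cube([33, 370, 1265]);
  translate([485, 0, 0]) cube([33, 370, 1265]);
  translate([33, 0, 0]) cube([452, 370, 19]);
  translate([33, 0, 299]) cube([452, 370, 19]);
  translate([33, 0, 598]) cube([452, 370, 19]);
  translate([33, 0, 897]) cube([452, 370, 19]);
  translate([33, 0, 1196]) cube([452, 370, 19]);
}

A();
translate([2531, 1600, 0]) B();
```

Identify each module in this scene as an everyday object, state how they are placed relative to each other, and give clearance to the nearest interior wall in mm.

Clearances: x = 2338, y = 1407; minimum 1407 mm.

A is a house frame. B is a bookshelf. The bookshelf sits inside the house frame, centred. The clearance to the nearest interior wall is 1407 mm.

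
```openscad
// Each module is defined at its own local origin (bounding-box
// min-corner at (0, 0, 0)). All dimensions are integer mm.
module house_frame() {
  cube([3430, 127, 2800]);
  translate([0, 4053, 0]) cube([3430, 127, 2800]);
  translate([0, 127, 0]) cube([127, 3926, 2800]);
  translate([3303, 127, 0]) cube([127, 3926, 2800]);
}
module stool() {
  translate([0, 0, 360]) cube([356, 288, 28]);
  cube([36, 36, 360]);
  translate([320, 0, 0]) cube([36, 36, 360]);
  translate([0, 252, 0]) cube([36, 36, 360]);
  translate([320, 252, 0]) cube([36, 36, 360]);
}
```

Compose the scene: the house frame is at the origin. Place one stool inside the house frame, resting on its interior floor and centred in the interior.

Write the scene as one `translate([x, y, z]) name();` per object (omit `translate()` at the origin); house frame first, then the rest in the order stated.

house_frame();
translate([1537, 1946, 0]) stool();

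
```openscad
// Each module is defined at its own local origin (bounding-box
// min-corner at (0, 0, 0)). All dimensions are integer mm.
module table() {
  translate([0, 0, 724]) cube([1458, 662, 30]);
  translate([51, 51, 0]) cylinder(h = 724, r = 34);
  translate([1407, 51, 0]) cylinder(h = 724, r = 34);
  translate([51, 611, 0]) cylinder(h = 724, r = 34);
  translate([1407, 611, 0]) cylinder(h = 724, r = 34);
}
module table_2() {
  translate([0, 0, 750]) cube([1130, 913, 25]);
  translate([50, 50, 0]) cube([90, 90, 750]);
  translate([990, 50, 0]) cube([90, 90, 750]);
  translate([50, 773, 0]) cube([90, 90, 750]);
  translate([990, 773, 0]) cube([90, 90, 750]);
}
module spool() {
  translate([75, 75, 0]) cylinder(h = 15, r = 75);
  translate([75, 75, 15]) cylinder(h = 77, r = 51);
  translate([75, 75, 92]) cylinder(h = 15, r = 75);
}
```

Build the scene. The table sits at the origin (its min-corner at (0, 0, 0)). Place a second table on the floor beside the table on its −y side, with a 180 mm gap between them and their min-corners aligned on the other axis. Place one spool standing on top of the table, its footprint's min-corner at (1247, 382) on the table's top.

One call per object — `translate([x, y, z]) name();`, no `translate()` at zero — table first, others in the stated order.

table();
translate([0, -1093, 0]) table_2();
translate([1247, 382, 754]) spool();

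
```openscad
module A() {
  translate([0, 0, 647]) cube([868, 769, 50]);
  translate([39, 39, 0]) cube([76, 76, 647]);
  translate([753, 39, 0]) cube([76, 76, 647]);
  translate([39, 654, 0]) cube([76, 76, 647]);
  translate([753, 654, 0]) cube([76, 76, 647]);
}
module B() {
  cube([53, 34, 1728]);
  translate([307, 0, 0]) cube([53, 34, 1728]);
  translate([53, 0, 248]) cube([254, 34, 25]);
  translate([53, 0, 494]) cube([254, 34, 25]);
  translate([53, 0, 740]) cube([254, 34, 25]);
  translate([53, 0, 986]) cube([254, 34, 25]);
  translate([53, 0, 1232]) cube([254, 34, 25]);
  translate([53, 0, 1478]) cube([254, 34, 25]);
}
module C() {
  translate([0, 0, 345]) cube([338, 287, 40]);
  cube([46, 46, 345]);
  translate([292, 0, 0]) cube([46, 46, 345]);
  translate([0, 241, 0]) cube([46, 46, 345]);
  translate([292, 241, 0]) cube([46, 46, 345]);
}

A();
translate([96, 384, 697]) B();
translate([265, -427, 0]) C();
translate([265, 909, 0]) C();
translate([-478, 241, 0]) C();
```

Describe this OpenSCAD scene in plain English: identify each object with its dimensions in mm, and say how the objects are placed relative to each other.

A is a rectangular dining table. The top is 868×769×50 mm with its upper surface at z = 697 mm. It stands on four 76×76 mm square legs, each inset 39 mm from the nearest pair of top edges, running from the floor to the underside of the top.

B is a straight ladder. Two 53×34 mm vertical rails, 1728 mm tall, stand 360 mm apart (outside-to-outside) with their front faces coplanar on the −y side. 6 rungs, each 34 mm deep and 25 mm tall, span between the inner faces of the rails, front faces flush with the rails. The lowest rung's underside is at z = 248 mm and rungs are spaced 246 mm apart (underside to underside).

C is a four-legged stool. The seat is a 338×287×40 mm slab whose top surface is at z = 385 mm; four square legs, each 46×46 mm in cross-section, run from the floor (z = 0) to the underside of the seat, each flush with a corner of the seat.

The ladder is on top of the table. Three stools sit around the table at the −y, +y, −x sides.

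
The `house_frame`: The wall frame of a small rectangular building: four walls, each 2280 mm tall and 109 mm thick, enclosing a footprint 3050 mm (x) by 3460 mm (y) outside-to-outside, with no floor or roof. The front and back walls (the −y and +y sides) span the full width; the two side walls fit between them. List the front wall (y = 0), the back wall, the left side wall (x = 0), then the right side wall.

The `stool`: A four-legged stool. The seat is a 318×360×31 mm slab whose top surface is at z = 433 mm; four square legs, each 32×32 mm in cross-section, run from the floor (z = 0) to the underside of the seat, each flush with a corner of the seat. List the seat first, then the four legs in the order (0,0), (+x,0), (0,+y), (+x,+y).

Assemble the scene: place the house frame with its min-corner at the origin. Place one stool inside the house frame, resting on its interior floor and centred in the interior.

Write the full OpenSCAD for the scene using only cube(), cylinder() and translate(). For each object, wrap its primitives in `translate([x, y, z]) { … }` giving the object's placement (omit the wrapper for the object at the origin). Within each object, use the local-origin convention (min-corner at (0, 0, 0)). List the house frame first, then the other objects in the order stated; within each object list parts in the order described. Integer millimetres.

cube([3050, 109, 2280]);
translate([0, 3351, 0]) cube([3050, 109, 2280]);
translate([0, 109, 0]) cube([109, 3242, 2280]);
translate([2941, 109, 0]) cube([109, 3242, 2280]);
translate([1366, 1550, 0]) {
  translate([0, 0, 402]) cube([318, 360, 31]);
  cube([32, 32, 402]);
  translate([286, 0, 0]) cube([32, 32, 402]);
  translate([0, 328, 0]) cube([32, 32, 402]);
  translate([286, 328, 0]) cube([32, 32, 402]);
}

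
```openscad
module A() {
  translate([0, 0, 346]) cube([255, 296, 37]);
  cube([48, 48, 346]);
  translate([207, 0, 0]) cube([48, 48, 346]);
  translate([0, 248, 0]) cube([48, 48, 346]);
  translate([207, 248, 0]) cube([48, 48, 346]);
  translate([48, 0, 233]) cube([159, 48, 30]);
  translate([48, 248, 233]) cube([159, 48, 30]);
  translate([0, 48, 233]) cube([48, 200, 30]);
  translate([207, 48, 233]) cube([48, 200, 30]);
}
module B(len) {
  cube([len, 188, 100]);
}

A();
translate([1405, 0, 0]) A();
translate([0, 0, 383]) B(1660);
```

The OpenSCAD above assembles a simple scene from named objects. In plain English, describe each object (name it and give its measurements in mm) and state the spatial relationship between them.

A is a four-legged stool. The seat is a 255×296×37 mm slab whose top surface is at z = 383 mm; four square legs, each 48×48 mm in cross-section, run from the floor (z = 0) to the underside of the seat, each flush with a corner of the seat. Four stretchers, 48 mm wide and 30 mm tall, connect adjacent legs with their undersides at z = 233 mm, each running between the inner faces of the legs it joins and aligned with the legs' outer faces on the other axis.

B is a rectangular beam 1660 mm long (x), 188 mm deep (y), 100 mm thick (z).

The beam spans the tops of two stools placed 1150 mm apart, resting at z = 383 mm.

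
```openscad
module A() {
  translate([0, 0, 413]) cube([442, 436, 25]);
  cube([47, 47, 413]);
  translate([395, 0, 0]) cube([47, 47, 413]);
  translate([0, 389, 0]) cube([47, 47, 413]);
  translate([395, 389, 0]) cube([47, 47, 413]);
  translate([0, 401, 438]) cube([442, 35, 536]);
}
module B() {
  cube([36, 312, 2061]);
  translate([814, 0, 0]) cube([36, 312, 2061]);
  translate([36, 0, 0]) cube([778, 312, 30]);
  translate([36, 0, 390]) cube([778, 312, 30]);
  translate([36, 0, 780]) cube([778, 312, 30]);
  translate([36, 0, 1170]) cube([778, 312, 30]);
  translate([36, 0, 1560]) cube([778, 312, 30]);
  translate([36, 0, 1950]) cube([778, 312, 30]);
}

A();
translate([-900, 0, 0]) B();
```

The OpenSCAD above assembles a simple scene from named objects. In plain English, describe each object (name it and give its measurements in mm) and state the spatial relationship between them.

A is a chair: 442×436 mm seat, 25 mm thick, top at z = 438 mm, on four 47 mm square corner legs flush with the seat edges. A 35 mm thick backrest slab spans the full seat width, extending 536 mm above the seat top, its back face flush with the seat's +y edge.

B is an open bookshelf. Two side panels, each 36 mm thick, 312 mm deep and 2061 mm tall, stand 850 mm apart (outside-to-outside). Between them sit 6 shelves, each 30 mm thick and 312 mm deep, spanning the full gap between the sides. The bottom shelf rests on the floor (its underside at z = 0) and the clear gap between one shelf's top and the next shelf's underside is 360 mm.

The bookshelf is on the floor beside the chair on its −x side.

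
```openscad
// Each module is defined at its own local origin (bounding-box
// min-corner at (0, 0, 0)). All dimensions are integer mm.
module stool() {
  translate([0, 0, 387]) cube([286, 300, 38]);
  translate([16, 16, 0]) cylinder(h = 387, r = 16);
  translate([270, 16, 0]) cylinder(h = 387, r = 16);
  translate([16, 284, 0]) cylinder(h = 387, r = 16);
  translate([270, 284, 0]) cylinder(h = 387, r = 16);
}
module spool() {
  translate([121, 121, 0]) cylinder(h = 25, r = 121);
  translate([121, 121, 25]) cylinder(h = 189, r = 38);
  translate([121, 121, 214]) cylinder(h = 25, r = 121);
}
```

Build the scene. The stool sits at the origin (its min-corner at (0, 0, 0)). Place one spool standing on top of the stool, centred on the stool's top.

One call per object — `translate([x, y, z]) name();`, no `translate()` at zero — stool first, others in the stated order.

stool();
translate([22, 29, 425]) spool();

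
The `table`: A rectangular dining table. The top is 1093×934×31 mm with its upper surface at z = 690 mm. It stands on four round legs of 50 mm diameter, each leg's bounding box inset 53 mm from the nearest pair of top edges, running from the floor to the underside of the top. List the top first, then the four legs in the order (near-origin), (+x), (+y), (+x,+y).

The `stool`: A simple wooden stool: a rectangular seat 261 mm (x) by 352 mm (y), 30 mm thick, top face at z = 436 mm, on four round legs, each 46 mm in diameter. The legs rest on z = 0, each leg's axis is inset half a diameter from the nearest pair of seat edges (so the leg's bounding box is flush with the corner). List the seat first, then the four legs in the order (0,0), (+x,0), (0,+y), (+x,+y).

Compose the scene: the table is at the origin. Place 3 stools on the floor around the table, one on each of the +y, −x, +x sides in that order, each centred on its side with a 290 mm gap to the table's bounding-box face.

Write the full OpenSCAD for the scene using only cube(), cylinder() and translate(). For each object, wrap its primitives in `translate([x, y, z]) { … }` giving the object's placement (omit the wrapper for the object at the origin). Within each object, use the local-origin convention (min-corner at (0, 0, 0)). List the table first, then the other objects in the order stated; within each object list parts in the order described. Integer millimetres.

translate([0, 0, 659]) cube([1093, 934, 31]);
translate([78, 78, 0]) cylinder(h = 659, r = 25);
translate([1015, 78, 0]) cylinder(h = 659, r = 25);
translate([78, 856, 0]) cylinder(h = 659, r = 25);
translate([1015, 856, 0]) cylinder(h = 659, r = 25);
translate([416, 1224, 0]) {
  translate([0, 0, 406]) cube([261, 352, 30]);
  translate([23, 23, 0]) cylinder(h = 406, r = 23);
  translate([238, 23, 0]) cylinder(h = 406, r = 23);
  translate([23, 329, 0]) cylinder(h = 406, r = 23);
  translate([238, 329, 0]) cylinder(h = 406, r = 23);
}
translate([-551, 291, 0]) {
  translate([0, 0, 406]) cube([261, 352, 30]);
  translate([23, 23, 0]) cylinder(h = 406, r = 23);
  translate([238, 23, 0]) cylinder(h = 406, r = 23);
  translate([23, 329, 0]) cylinder(h = 406, r = 23);
  translate([238, 329, 0]) cylinder(h = 406, r = 23);
}
translate([1383, 291, 0]) {
  translate([0, 0, 406]) cube([261, 352, 30]);
  translate([23, 23, 0]) cylinder(h = 406, r = 23);
  translate([238, 23, 0]) cylinder(h = 406, r = 23);
  translate([23, 329, 0]) cylinder(h = 406, r = 23);
  translate([238, 329, 0]) cylinder(h = 406, r = 23);
}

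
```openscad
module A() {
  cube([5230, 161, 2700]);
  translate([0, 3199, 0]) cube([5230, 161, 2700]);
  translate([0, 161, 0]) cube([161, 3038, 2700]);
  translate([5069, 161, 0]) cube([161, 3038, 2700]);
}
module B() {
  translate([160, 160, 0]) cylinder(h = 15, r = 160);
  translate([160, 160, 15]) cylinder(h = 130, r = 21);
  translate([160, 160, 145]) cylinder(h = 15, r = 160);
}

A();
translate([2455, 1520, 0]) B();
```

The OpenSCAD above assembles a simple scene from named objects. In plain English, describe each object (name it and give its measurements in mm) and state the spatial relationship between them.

A is a box-shaped house frame (walls only): outside footprint 5230×3360 mm, wall height 2700 mm, wall thickness 161 mm. The two y-facing walls run the full x-width; the two x-facing walls fit between the inner faces of the y-facing walls.

B is a spool: two coaxial disc flanges of radius 160 mm and thickness 15 mm, joined by a core cylinder of radius 21 mm and height 130 mm. The lower flange rests on z = 0 and the three cylinders share a vertical axis.

The spool sits inside the house frame, centred.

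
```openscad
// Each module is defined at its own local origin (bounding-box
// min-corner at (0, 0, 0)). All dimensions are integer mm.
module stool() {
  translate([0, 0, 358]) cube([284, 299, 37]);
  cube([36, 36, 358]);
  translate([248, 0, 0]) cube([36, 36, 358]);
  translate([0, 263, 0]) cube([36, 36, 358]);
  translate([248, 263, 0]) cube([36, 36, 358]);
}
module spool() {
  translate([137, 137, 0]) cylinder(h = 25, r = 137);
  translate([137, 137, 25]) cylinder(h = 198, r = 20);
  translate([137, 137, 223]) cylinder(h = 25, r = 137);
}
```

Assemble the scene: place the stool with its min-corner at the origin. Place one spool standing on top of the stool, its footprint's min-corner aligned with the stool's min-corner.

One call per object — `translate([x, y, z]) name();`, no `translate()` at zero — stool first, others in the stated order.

stool();
translate([0, 0, 395]) spool();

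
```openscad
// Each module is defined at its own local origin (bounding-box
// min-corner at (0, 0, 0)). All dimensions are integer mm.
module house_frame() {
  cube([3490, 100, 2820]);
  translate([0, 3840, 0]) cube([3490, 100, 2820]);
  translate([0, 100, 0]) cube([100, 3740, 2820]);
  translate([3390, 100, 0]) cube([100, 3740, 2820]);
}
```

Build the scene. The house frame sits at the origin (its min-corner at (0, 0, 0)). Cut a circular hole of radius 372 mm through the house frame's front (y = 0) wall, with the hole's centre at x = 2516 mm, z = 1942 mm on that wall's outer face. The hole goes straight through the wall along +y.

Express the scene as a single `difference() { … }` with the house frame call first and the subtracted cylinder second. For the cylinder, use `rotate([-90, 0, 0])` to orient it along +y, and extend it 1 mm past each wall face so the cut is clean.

difference() {
  house_frame();
  translate([2516, -1, 1942]) rotate([-90, 0, 0]) cylinder(h = 102, r = 372);
}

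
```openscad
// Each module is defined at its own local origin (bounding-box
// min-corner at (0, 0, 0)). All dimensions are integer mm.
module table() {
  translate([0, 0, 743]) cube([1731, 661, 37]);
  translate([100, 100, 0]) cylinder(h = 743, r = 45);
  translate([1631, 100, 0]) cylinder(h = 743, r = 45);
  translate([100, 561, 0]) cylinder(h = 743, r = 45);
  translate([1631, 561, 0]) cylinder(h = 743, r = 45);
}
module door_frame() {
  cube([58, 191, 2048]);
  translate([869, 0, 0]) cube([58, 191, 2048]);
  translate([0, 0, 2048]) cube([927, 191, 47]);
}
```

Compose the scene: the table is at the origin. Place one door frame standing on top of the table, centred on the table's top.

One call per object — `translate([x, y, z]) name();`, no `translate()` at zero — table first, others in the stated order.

table();
translate([402, 235, 780]) door_frame();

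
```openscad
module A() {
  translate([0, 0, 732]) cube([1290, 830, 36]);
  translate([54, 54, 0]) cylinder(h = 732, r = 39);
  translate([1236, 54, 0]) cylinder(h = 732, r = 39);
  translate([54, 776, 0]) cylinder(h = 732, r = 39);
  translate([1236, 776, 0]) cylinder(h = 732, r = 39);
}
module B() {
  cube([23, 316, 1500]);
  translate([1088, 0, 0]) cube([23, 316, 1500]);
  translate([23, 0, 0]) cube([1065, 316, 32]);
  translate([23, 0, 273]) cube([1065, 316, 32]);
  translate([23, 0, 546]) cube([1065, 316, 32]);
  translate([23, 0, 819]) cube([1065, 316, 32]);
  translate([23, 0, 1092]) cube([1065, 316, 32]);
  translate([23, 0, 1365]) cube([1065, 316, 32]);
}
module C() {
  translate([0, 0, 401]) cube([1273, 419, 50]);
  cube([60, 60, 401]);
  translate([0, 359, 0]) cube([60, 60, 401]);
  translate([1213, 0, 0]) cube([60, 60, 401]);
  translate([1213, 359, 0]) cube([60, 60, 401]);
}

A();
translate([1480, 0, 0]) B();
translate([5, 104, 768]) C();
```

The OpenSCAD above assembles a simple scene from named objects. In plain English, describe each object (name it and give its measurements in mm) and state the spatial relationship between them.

A is a table: top 1290 mm (x) × 830 mm (y), 36 mm thick, upper face at z = 768 mm, on four round legs of 78 mm diameter, each leg's bounding box inset 15 mm from the nearest pair of top edges, running from z = 0 to the bottom of the top.

B is an open bookshelf. Two side panels, each 23 mm thick, 316 mm deep and 1500 mm tall, stand 1111 mm apart (outside-to-outside). Between them sit 6 shelves, each 32 mm thick and 316 mm deep, spanning the full gap between the sides. The bottom shelf rests on the floor (its underside at z = 0) and the clear gap between one shelf's top and the next shelf's underside is 241 mm.

C is a bench: a 1273×419 mm seat slab, 50 mm thick, top at z = 451 mm, on four 60×60 mm square legs flush with the seat corners and standing on z = 0.

The bookshelf is on the floor beside the table on its +x side. The bench is on top of the table.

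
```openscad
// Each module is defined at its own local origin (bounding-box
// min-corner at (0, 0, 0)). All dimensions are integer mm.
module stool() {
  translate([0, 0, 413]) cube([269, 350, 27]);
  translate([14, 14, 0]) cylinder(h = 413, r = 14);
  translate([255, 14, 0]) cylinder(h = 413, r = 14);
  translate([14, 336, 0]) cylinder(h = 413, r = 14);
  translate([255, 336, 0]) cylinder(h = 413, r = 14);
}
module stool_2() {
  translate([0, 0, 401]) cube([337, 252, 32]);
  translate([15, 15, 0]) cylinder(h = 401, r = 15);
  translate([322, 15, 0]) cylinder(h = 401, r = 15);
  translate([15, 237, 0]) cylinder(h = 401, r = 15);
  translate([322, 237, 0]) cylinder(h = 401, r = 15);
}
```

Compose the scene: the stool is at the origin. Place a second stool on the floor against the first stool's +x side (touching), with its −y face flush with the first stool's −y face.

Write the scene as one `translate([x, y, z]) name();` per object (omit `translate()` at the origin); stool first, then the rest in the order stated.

stool();
translate([269, 0, 0]) stool_2();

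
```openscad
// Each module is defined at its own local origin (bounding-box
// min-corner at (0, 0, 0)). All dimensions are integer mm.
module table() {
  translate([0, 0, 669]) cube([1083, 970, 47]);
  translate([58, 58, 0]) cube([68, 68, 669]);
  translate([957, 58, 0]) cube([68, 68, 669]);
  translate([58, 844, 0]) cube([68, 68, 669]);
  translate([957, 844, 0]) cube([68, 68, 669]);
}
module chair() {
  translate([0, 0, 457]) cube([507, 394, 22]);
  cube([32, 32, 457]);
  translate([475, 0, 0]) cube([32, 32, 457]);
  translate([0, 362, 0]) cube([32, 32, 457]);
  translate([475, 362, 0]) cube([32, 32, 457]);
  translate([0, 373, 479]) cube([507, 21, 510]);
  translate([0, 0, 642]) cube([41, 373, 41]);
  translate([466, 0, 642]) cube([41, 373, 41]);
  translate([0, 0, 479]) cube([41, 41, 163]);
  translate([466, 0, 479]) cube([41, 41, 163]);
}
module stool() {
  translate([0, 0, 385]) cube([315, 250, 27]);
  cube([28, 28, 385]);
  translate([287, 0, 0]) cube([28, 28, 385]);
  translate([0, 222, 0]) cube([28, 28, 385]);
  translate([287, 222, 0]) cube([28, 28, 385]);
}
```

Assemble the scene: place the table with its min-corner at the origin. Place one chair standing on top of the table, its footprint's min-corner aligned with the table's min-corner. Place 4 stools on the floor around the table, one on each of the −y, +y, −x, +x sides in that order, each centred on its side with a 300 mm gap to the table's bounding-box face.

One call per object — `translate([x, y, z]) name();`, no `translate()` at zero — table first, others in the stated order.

table();
translate([0, 0, 716]) chair();
translate([384, -550, 0]) stool();
translate([384, 1270, 0]) stool();
translate([-615, 360, 0]) stool();
translate([1383, 360, 0]) stool();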